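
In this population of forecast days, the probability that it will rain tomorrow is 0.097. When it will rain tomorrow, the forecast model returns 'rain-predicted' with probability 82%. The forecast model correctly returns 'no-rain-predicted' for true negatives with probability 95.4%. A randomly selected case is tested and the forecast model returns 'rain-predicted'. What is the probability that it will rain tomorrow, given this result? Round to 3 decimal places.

P(H | E) ≈ 0.657

Let H be the event that it will rain tomorrow. P(H) = 0.097, so P(¬H) = 0.903. With E the 'rain-predicted' result, P(E|H) = 0.82 and P(E|¬H) = 0.046.
P(E) = 0.82·0.097 + 0.046·0.903 = 0.079540 + 0.041538 = 0.12108.
By Bayes' theorem, P(H|E) = 0.079540 / 0.12108 = 0.657.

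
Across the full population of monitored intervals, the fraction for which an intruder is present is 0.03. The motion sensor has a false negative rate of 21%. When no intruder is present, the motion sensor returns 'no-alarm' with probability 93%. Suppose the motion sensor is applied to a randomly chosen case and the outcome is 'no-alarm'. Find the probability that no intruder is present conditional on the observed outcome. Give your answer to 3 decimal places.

P(¬H | E) ≈ 0.993

Write H for 'an intruder is present'. Prior odds H:¬H = 0.03/0.97 = 0.030928. For the 'no-alarm' outcome, the likelihood ratio is 0.21/0.93 = 0.22581.
Posterior odds = 0.030928 × 0.22581 = 0.0069837, so P(H|E) = 0.0069837/(1+0.0069837) = 0.007. Then P(¬H|E) = 1 − 0.007 = 0.993.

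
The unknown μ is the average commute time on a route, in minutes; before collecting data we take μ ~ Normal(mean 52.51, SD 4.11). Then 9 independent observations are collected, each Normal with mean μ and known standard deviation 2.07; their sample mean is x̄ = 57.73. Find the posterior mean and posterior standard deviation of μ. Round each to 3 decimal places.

Prior precision 1/τ₀² = 1/4.11² = 0.0591993; data precision n/σ² = 9/2.07² = 2.10040.
Posterior precision = 0.0591993 + 2.10040 = 2.15960, giving posterior SD = 1/√2.15960 = 0.680.
Posterior mean = (0.0591993·52.51 + 2.10040·57.73) / 2.15960 = 57.587.

Posterior mean ≈ 57.587; posterior SD ≈ 0.680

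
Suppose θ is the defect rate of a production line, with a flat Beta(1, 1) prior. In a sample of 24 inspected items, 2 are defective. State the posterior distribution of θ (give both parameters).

Observing 2 successes and 22 failures updates Beta(1, 1) by adding the success and failure counts to the two shape parameters: α = 1+2 = 3, β = 1+22 = 23.

Posterior: Beta(3, 23)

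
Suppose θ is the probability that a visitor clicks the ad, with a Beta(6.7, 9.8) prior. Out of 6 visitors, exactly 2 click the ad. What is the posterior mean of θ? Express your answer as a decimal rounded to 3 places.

Posterior mean ≈ 0.387

The binomial likelihood is conjugate to the Beta prior: with 2 successes and 4 failures, the posterior is Beta(6.7+2, 9.8+4) = Beta(8.7, 13.8).
E[θ | data] = 8.7/(8.7+13.8) = 0.387.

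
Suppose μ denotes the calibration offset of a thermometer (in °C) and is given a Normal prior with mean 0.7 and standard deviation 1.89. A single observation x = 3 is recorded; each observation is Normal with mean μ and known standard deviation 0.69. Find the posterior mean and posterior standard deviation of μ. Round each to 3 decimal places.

Posterior mean ≈ 2.730; posterior SD ≈ 0.648

Prior precision 1/τ₀² = 1/1.89² = 0.279947; data precision n/σ² = 1/0.69² = 2.10040.
Posterior precision = 0.279947 + 2.10040 = 2.38035, giving posterior SD = 1/√2.38035 = 0.648.
Posterior mean = (0.279947·0.7 + 2.10040·3) / 2.38035 = 2.730.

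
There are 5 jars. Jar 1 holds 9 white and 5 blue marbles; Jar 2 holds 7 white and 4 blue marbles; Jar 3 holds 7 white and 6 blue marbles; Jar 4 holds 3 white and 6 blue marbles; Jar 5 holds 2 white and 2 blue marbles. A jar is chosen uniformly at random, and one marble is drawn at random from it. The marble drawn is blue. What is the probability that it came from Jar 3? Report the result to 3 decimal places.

Tabulate prior·likelihood by source: [1] prior 0.2, lik 0.3571, product 0.07143; [2] prior 0.2, lik 0.3636, product 0.07273; [3] prior 0.2, lik 0.4615, product 0.09231; [4] prior 0.2, lik 0.6667, product 0.1333; [5] prior 0.2, lik 0.5, product 0.1000.
Normalizing constant = 0.46980; the posterior for Jar 3 is its product over the sum, 0.09231/0.46980 = 0.196.

Posterior probability ≈ 0.196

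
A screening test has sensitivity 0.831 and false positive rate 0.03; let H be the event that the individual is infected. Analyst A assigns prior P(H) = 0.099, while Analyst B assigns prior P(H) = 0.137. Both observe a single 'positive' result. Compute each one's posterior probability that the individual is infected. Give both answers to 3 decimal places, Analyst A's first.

P('+'|H) = 0.831, P('+'|¬H) = 0.03.
Analyst A: numerator 0.831·0.099 = 0.082269; evidence = 0.082269+0.03·0.901 = 0.10930; posterior = 0.753.
Analyst B: numerator 0.831·0.137 = 0.11385; evidence = 0.11385+0.03·0.863 = 0.13974; posterior = 0.815.

Analyst A: 0.753; Analyst B: 0.815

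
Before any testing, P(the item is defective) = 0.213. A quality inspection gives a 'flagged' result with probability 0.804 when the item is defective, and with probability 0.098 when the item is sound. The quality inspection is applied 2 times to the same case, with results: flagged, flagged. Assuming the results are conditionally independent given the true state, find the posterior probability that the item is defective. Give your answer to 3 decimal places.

Let H be the event that the item is defective; start with P(H) = 0.213. P('flagged'|H) = 0.804, P('flagged'|¬H) = 0.098.
Update on result 1 ('flagged'): P(H) ← 0.804·0.2130 / (0.804·0.2130 + 0.098·0.7870) = 0.17125/0.24838 = 0.6895.
Update on result 2 ('flagged'): P(H) ← 0.804·0.6895 / (0.804·0.6895 + 0.098·0.3105) = 0.55434/0.58477 = 0.9480.

Posterior P(H) ≈ 0.948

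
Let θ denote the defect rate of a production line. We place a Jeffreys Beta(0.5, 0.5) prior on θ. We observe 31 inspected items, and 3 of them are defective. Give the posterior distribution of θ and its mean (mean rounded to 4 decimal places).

Posterior: Beta(3.5, 28.5); mean ≈ 0.1094

Observing 3 successes and 28 failures updates Beta(0.5, 0.5) by adding the success and failure counts to the two shape parameters: α = 0.5+3 = 3.5, β = 0.5+28 = 28.5.
Posterior mean = α/(α+β) = 3.5/32 = 0.1094.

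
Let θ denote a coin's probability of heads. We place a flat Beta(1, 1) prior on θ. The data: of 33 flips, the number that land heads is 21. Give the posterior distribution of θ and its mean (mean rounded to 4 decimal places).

Posterior: Beta(22, 13); mean ≈ 0.6286

Observing 21 successes and 12 failures updates Beta(1, 1) by adding the success and failure counts to the two shape parameters: α = 1+21 = 22, β = 1+12 = 13.
Posterior mean = α/(α+β) = 22/35 = 0.6286.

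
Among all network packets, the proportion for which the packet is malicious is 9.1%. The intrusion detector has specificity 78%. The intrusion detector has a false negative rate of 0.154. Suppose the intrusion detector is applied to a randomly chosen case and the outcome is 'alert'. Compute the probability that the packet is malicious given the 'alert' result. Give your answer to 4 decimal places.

P(H | E) ≈ 0.2780

Write H for 'the packet is malicious'. Prior odds H:¬H = 0.091/0.909 = 0.10011. For the 'alert' outcome, the likelihood ratio is 0.846/0.22 = 3.8455.
Posterior odds = 0.10011 × 3.8455 = 0.38497, so P(H|E) = 0.38497/(1+0.38497) = 0.2780.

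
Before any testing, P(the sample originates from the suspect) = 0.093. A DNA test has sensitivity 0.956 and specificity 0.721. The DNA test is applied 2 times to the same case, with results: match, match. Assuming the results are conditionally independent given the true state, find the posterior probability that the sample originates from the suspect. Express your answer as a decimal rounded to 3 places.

Let H be the event that the sample originates from the suspect; start with P(H) = 0.093. P('match'|H) = 0.956, P('match'|¬H) = 0.279.
Update on result 1 ('match'): P(H) ← 0.956·0.0930 / (0.956·0.0930 + 0.279·0.9070) = 0.088908/0.34196 = 0.2600.
Update on result 2 ('match'): P(H) ← 0.956·0.2600 / (0.956·0.2600 + 0.279·0.7400) = 0.24855/0.45502 = 0.5463.

Posterior P(H) ≈ 0.546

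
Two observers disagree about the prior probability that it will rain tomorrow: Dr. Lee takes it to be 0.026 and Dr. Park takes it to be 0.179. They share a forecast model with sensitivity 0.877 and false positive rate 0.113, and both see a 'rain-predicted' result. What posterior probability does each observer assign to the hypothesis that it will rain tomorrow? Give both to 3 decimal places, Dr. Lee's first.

Dr. Lee: 0.172; Dr. Park: 0.629

P('+'|H) = 0.877, P('+'|¬H) = 0.113.
Dr. Lee: numerator 0.877·0.026 = 0.022802; evidence = 0.022802+0.113·0.974 = 0.13286; posterior = 0.172.
Dr. Park: numerator 0.877·0.179 = 0.15698; evidence = 0.15698+0.113·0.821 = 0.24976; posterior = 0.629.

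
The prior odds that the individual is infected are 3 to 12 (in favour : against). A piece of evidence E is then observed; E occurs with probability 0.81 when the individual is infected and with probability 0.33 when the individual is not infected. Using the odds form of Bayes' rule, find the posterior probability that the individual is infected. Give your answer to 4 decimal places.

Prior odds = 3/12 = 0.25000.
Likelihood ratio for E = 0.81/0.33 = 2.4545.
Posterior odds = prior odds × LR = 0.61364.
Posterior probability = odds/(1+odds) = 0.61364/1.6136 = 0.3803.

Posterior probability ≈ 0.3803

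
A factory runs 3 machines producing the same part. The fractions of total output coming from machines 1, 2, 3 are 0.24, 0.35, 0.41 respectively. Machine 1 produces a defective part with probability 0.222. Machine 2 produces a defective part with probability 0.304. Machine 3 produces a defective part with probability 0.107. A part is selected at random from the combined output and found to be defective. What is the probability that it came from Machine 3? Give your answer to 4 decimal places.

Posterior probability ≈ 0.2155

Tabulate prior·likelihood by source: [1] prior 0.24, lik 0.222, product 0.05328; [2] prior 0.35, lik 0.304, product 0.1064; [3] prior 0.41, lik 0.107, product 0.04387.
Normalizing constant = 0.20355; the posterior for Machine 3 is its product over the sum, 0.04387/0.20355 = 0.2155.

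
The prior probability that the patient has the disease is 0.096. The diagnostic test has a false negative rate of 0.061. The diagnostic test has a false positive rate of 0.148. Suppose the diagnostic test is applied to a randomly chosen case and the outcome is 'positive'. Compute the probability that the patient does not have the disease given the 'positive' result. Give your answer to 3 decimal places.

P(¬H | E) ≈ 0.597

Write H for 'the patient has the disease'. Prior odds H:¬H = 0.096/0.904 = 0.10619. For the 'positive' outcome, the likelihood ratio is 0.939/0.148 = 6.3446.
Posterior odds = 0.10619 × 6.3446 = 0.67376, so P(H|E) = 0.67376/(1+0.67376) = 0.403. Then P(¬H|E) = 1 − 0.403 = 0.597.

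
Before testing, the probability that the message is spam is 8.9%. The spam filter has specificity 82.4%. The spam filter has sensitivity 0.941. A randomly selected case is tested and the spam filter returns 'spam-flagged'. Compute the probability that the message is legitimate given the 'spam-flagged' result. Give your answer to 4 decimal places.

P(¬H | E) ≈ 0.6569

Let H be the event that the message is spam. P(H) = 0.089, so P(¬H) = 0.911. With E the 'spam-flagged' result, P(E|H) = 0.941 and P(E|¬H) = 0.176.
P(E) = 0.941·0.089 + 0.176·0.911 = 0.083749 + 0.16034 = 0.24408.
By Bayes' theorem, P(H|E) = 0.083749 / 0.24408 = 0.3431. Hence P(¬H|E) = 1 − 0.3431 = 0.6569.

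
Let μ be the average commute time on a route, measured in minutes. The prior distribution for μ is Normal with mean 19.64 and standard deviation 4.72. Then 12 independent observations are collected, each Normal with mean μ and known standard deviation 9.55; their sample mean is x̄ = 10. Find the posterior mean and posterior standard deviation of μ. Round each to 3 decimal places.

Posterior mean ≈ 12.452; posterior SD ≈ 2.381

With known σ, the Normal prior is conjugate. Weight on the data is w = (n/σ²)/(n/σ² + 1/τ₀²) = 0.131575/(0.131575+0.0448865) = 0.74563.
Posterior mean = w·x̄ + (1−w)·μ₀ = 0.74563·10 + 0.25437·19.64 = 12.452. Posterior variance = 1/(0.131575+0.0448865) = 5.66695, so SD = 2.381.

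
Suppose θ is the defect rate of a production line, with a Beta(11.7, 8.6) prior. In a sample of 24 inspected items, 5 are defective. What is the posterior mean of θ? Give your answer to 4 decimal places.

Observing 5 successes and 19 failures updates Beta(11.7, 8.6) by adding the success and failure counts to the two shape parameters: α = 11.7+5 = 16.7, β = 8.6+19 = 27.6.
E[θ | data] = 16.7/(16.7+27.6) = 0.3770.

Posterior mean ≈ 0.3770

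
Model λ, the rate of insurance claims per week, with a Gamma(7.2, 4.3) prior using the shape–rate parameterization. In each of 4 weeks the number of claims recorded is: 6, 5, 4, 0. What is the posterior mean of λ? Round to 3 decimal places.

Posterior mean ≈ 2.675

The Poisson likelihood adds the total count to the shape and the number of exposure periods to the rate. Here ∑xᵢ = 15 and n = 4, so shape 7.2→22.2 and rate 4.3→8.3.
E[λ | data] = 22.2/8.3 = 2.675.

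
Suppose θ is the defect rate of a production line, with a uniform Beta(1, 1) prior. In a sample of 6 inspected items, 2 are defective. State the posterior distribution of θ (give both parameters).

Posterior: Beta(3, 5)

The binomial likelihood is conjugate to the Beta prior: with 2 successes and 4 failures, the posterior is Beta(1+2, 1+4) = Beta(3, 5).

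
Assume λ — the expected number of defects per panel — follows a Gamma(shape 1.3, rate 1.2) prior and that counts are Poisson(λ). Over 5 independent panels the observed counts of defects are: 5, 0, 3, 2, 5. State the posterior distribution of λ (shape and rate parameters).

Total count ∑xᵢ = 15 over n = 5 panels.
Gamma is conjugate to the Poisson likelihood: posterior is Gamma(shape = 1.3+15 = 16.3, rate = 1.2+5 = 6.2).

Posterior: Gamma(shape=16.3, rate=6.2)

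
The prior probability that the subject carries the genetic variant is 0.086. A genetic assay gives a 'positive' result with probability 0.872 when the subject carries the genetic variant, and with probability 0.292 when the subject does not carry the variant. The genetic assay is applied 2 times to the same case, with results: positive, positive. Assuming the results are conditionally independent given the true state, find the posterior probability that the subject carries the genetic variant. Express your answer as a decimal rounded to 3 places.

Posterior P(H) ≈ 0.456

With H the event that the subject carries the genetic variant, the joint likelihood of the observed sequence is P(data|H) = 0.872·0.872 = 0.76038 and P(data|¬H) = 0.292·0.292 = 0.085264.
Bayes: P(H|data) = 0.086·0.76038 / (0.086·0.76038 + 0.914·0.085264) = 0.065393/0.14332 = 0.4563.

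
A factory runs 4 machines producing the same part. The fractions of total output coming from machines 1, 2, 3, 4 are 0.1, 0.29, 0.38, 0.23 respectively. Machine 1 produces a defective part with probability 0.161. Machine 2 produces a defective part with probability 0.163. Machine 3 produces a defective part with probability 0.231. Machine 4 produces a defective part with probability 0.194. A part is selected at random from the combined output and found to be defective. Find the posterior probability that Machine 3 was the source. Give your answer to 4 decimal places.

Posterior probability ≈ 0.4484

Tabulate prior·likelihood by source: [1] prior 0.1, lik 0.161, product 0.01610; [2] prior 0.29, lik 0.163, product 0.04727; [3] prior 0.38, lik 0.231, product 0.08778; [4] prior 0.23, lik 0.194, product 0.04462.
Normalizing constant = 0.19577; the posterior for Machine 3 is its product over the sum, 0.08778/0.19577 = 0.4484.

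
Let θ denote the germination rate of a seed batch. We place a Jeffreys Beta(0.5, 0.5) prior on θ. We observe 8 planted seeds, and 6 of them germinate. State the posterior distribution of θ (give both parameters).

The binomial likelihood is conjugate to the Beta prior: with 6 successes and 2 failures, the posterior is Beta(0.5+6, 0.5+2) = Beta(6.5, 2.5).

Posterior: Beta(6.5, 2.5)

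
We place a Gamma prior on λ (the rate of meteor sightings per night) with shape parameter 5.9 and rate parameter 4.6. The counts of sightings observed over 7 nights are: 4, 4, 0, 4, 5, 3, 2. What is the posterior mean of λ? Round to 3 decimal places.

The Poisson likelihood adds the total count to the shape and the number of exposure periods to the rate. Here ∑xᵢ = 22 and n = 7, so shape 5.9→27.9 and rate 4.6→11.6.
Posterior mean = shape/rate = 27.9/11.6 = 2.405.

Posterior mean ≈ 2.405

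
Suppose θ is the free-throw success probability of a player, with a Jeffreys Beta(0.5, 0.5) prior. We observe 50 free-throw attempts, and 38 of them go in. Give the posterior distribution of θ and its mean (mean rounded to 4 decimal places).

Posterior: Beta(38.5, 12.5); mean ≈ 0.7549

The binomial likelihood is conjugate to the Beta prior: with 38 successes and 12 failures, the posterior is Beta(0.5+38, 0.5+12) = Beta(38.5, 12.5).
E[θ | data] = 38.5/(38.5+12.5) = 0.7549.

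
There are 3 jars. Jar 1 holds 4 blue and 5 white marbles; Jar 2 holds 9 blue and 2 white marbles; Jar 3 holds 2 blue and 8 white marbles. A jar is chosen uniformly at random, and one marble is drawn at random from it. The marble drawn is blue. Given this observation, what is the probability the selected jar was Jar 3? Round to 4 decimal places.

Posterior probability ≈ 0.1367

Tabulate prior·likelihood by source: [1] prior 0.333333, lik 0.4444, product 0.1481; [2] prior 0.333333, lik 0.8182, product 0.2727; [3] prior 0.333333, lik 0.2, product 0.06667.
Normalizing constant = 0.48754; the posterior for Jar 3 is its product over the sum, 0.06667/0.48754 = 0.1367.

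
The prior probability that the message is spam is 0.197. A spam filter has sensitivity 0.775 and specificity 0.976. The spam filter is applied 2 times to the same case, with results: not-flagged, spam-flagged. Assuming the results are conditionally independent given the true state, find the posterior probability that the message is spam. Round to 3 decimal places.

Posterior P(H) ≈ 0.646

Let H be the event that the message is spam; start with P(H) = 0.197. P('spam-flagged'|H) = 0.775, P('spam-flagged'|¬H) = 0.024.
Update on result 1 ('not-flagged'): P(H) ← 0.225·0.1970 / (0.225·0.1970 + 0.976·0.8030) = 0.044325/0.82805 = 0.0535.
Update on result 2 ('spam-flagged'): P(H) ← 0.775·0.0535 / (0.775·0.0535 + 0.024·0.9465) = 0.041485/0.064200 = 0.6462.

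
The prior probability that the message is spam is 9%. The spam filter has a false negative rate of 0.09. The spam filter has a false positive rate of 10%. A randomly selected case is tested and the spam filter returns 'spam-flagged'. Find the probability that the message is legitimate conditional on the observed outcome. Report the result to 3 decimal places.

Write H for 'the message is spam'. Prior odds H:¬H = 0.09/0.91 = 0.098901. For the 'spam-flagged' outcome, the likelihood ratio is 0.91/0.1 = 9.1000.
Posterior odds = 0.098901 × 9.1000 = 0.90000, so P(H|E) = 0.90000/(1+0.90000) = 0.474. Then P(¬H|E) = 1 − 0.474 = 0.526.

P(¬H | E) ≈ 0.526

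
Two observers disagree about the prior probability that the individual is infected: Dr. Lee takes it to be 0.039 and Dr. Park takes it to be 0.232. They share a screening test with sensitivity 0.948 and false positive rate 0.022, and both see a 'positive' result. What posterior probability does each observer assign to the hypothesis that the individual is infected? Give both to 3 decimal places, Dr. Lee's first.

Dr. Lee: 0.636; Dr. Park: 0.929

The likelihood ratio for a 'positive' result is 0.948/0.022 = 43.091.
Dr. Lee: prior odds 0.039/0.961 = 0.040583; posterior odds 1.7487; posterior probability 0.636.
Dr. Park: prior odds 0.232/0.768 = 0.30208; posterior odds 13.017; posterior probability 0.929.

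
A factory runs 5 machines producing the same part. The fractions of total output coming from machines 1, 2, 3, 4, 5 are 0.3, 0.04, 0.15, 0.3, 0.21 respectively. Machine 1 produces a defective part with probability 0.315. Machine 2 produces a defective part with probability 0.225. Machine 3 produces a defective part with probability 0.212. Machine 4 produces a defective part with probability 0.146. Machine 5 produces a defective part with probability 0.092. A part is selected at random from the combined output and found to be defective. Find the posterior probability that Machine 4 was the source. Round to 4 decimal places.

Posterior probability ≈ 0.2207

P(defective|M1) = 0.315; P(defective|M2) = 0.225; P(defective|M3) = 0.212; P(defective|M4) = 0.146; P(defective|M5) = 0.092.
Prior × likelihood for each source: 0.3·0.315=0.09450, 0.04·0.225=0.009000, 0.15·0.212=0.03180, 0.3·0.146=0.04380, 0.21·0.092=0.01932. Summing gives P(defective) = 0.19842.
P(Machine 4 | defective) = 0.04380 / 0.19842 = 0.2207.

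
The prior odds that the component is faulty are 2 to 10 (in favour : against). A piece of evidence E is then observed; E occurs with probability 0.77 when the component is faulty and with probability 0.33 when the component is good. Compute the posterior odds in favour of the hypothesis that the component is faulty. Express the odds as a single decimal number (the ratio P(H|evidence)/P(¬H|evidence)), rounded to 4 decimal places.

Posterior odds ≈ 0.4667

Prior odds = 2/10 = 0.20000. In log-odds, ln(0.20000) = -1.6094.
Add log likelihood ratio: ln(2.3333) = 0.84730.
Posterior log-odds = -0.76214, so posterior odds = exp(-0.76214) = 0.46667.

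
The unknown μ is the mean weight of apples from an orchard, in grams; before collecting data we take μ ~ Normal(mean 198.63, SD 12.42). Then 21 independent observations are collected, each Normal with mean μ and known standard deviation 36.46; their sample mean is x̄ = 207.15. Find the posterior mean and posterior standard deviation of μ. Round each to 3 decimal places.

Prior precision 1/τ₀² = 1/12.42² = 0.00648271; data precision n/σ² = 21/36.46² = 0.0157974.
Posterior precision = 0.00648271 + 0.0157974 = 0.0222801, giving posterior SD = 1/√0.0222801 = 6.699.
Posterior mean = (0.00648271·198.63 + 0.0157974·207.15) / 0.0222801 = 204.671.

Posterior mean ≈ 204.671; posterior SD ≈ 6.699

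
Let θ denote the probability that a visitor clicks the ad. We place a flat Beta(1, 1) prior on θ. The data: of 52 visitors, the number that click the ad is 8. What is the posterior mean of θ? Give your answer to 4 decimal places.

Posterior mean ≈ 0.1667

Observing 8 successes and 44 failures updates Beta(1, 1) by adding the success and failure counts to the two shape parameters: α = 1+8 = 9, β = 1+44 = 45.
Posterior mean = α/(α+β) = 9/54 = 0.1667.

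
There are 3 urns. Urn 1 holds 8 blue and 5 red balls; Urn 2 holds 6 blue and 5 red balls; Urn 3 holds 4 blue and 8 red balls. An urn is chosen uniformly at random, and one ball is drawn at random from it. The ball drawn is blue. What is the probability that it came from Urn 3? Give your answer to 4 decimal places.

Posterior probability ≈ 0.2231

P(blue|Urn 1) = 0.6154; P(blue|Urn 2) = 0.5455; P(blue|Urn 3) = 0.3333.
Prior × likelihood for each source: 0.333333·0.6154=0.2051, 0.333333·0.5455=0.1818, 0.333333·0.3333=0.1111. Summing gives P(blue) = 0.49806.
P(Urn 3 | blue) = 0.1111 / 0.49806 = 0.2231.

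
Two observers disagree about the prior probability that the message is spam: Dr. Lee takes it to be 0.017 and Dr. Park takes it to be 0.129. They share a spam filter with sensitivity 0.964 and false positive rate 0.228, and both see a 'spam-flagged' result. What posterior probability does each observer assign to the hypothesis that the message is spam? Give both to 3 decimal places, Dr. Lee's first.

Dr. Lee: 0.068; Dr. Park: 0.385

The likelihood ratio for a 'spam-flagged' result is 0.964/0.228 = 4.2281.
Dr. Lee: prior odds 0.017/0.983 = 0.017294; posterior odds 0.073120; posterior probability 0.068.
Dr. Park: prior odds 0.129/0.871 = 0.14811; posterior odds 0.62620; posterior probability 0.385.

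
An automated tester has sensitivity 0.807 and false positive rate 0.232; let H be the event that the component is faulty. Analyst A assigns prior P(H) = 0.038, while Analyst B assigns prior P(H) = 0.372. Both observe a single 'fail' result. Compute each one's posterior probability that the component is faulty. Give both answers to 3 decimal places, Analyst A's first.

Analyst A: 0.121; Analyst B: 0.673

The likelihood ratio for a 'fail' result is 0.807/0.232 = 3.4784.
Analyst A: prior odds 0.038/0.962 = 0.039501; posterior odds 0.13740; posterior probability 0.121.
Analyst B: prior odds 0.372/0.628 = 0.59236; posterior odds 2.0605; posterior probability 0.673.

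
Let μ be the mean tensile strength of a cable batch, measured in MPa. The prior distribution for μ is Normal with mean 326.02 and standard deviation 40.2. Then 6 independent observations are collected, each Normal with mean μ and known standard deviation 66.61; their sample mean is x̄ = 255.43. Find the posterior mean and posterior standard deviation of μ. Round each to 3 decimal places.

With known σ, the Normal prior is conjugate. Weight on the data is w = (n/σ²)/(n/σ² + 1/τ₀²) = 0.00135230/(0.00135230+0.00061880) = 0.68606.
Posterior mean = w·x̄ + (1−w)·μ₀ = 0.68606·255.43 + 0.31394·326.02 = 277.591. Posterior variance = 1/(0.00135230+0.00061880) = 507.332, so SD = 22.524.

Posterior mean ≈ 277.591; posterior SD ≈ 22.524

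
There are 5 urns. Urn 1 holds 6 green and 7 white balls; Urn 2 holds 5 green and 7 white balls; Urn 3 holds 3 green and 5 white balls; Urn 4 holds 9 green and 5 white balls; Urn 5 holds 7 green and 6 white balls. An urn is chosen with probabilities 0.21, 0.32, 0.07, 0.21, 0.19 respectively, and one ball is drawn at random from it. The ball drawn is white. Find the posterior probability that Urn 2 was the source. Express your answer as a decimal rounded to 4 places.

P(white|Urn 1) = 0.5385; P(white|Urn 2) = 0.5833; P(white|Urn 3) = 0.625; P(white|Urn 4) = 0.3571; P(white|Urn 5) = 0.4615.
Prior × likelihood for each source: 0.21·0.5385=0.1131, 0.32·0.5833=0.1867, 0.07·0.625=0.04375, 0.21·0.3571=0.07500, 0.19·0.4615=0.08769. Summing gives P(white) = 0.50619.
P(Urn 2 | white) = 0.1867 / 0.50619 = 0.3688.

Posterior probability ≈ 0.3688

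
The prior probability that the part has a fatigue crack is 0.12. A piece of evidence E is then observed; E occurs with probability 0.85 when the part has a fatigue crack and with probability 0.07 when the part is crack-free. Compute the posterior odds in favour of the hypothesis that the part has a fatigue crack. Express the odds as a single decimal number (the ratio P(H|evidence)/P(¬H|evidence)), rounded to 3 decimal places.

Prior odds = 0.12/(1−0.12) = 0.13636. In log-odds, ln(0.13636) = -1.9924.
Add log likelihood ratio: ln(12.143) = 2.4967.
Posterior log-odds = 0.50431, so posterior odds = exp(0.50431) = 1.6558.

Posterior odds ≈ 1.656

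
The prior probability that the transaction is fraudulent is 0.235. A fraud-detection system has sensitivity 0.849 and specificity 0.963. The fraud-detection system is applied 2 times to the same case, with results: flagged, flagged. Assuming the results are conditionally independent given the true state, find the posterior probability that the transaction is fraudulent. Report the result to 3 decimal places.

Posterior P(H) ≈ 0.994

With H the event that the transaction is fraudulent, the joint likelihood of the observed sequence is P(data|H) = 0.849·0.849 = 0.72080 and P(data|¬H) = 0.037·0.037 = 0.0013690.
Bayes: P(H|data) = 0.235·0.72080 / (0.235·0.72080 + 0.765·0.0013690) = 0.16939/0.17044 = 0.9939.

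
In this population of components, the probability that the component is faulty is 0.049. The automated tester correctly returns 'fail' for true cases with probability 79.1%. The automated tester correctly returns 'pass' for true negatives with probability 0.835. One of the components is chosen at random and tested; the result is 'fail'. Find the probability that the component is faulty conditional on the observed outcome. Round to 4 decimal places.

P(H | E) ≈ 0.1981

Write H for 'the component is faulty'. Prior odds H:¬H = 0.049/0.951 = 0.051525. For the 'fail' outcome, the likelihood ratio is 0.791/0.165 = 4.7939.
Posterior odds = 0.051525 × 4.7939 = 0.24701, so P(H|E) = 0.24701/(1+0.24701) = 0.1981.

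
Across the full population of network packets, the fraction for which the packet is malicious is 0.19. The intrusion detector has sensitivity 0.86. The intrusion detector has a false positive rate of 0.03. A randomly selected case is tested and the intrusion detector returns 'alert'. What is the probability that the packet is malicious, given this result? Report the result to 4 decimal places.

Write H for 'the packet is malicious'. Prior odds H:¬H = 0.19/0.81 = 0.23457. For the 'alert' outcome, the likelihood ratio is 0.86/0.03 = 28.667.
Posterior odds = 0.23457 × 28.667 = 6.7243, so P(H|E) = 6.7243/(1+6.7243) = 0.8705.

P(H | E) ≈ 0.8705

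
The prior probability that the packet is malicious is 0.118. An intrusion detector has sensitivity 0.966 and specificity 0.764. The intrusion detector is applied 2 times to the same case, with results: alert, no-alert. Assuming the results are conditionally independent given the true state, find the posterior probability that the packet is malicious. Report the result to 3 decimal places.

With H the event that the packet is malicious, the joint likelihood of the observed sequence is P(data|H) = 0.966·0.034 = 0.032844 and P(data|¬H) = 0.236·0.764 = 0.18030.
Bayes: P(H|data) = 0.118·0.032844 / (0.118·0.032844 + 0.882·0.18030) = 0.0038756/0.16290 = 0.0238.

Posterior P(H) ≈ 0.024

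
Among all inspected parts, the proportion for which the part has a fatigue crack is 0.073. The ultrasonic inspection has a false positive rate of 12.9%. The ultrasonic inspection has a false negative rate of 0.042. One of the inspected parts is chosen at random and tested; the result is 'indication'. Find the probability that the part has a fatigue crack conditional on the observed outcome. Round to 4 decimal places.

Write H for 'the part has a fatigue crack'. Prior odds H:¬H = 0.073/0.927 = 0.078749. For the 'indication' outcome, the likelihood ratio is 0.958/0.129 = 7.4264.
Posterior odds = 0.078749 × 7.4264 = 0.58482, so P(H|E) = 0.58482/(1+0.58482) = 0.3690.

P(H | E) ≈ 0.3690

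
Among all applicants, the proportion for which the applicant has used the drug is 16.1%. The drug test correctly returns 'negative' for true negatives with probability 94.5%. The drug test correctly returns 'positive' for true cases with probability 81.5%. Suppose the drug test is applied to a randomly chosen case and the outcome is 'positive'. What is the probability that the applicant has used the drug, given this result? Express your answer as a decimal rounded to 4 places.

Let H be the event that the applicant has used the drug. P(H) = 0.161, so P(¬H) = 0.839. With E the 'positive' result, P(E|H) = 0.815 and P(E|¬H) = 0.055.
P(E) = 0.815·0.161 + 0.055·0.839 = 0.13121 + 0.046145 = 0.17736.
By Bayes' theorem, P(H|E) = 0.13121 / 0.17736 = 0.7398.

P(H | E) ≈ 0.7398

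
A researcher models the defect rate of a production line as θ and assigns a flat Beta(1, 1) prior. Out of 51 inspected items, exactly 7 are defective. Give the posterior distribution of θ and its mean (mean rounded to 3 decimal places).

Posterior: Beta(8, 45); mean ≈ 0.151

Observing 7 successes and 44 failures updates Beta(1, 1) by adding the success and failure counts to the two shape parameters: α = 1+7 = 8, β = 1+44 = 45.
E[θ | data] = 8/(8+45) = 0.151.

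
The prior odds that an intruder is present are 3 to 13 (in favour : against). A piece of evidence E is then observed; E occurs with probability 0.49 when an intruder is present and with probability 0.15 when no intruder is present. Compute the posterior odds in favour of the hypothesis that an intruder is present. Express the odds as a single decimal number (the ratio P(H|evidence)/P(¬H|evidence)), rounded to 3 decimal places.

Posterior odds ≈ 0.754

Prior odds = 3/13 = 0.23077.
Likelihood ratio for E = 0.49/0.15 = 3.2667.
Posterior odds = prior odds × LR = 0.75385.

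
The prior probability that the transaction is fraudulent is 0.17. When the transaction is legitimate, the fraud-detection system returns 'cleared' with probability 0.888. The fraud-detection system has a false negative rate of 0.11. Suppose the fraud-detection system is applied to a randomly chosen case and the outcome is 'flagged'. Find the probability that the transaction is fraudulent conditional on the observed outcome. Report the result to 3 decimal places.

Let H be the event that the transaction is fraudulent. P(H) = 0.17, so P(¬H) = 0.83. With E the 'flagged' result, P(E|H) = 0.89 and P(E|¬H) = 0.112.
P(E) = 0.89·0.17 + 0.112·0.83 = 0.15130 + 0.092960 = 0.24426.
By Bayes' theorem, P(H|E) = 0.15130 / 0.24426 = 0.619.

P(H | E) ≈ 0.619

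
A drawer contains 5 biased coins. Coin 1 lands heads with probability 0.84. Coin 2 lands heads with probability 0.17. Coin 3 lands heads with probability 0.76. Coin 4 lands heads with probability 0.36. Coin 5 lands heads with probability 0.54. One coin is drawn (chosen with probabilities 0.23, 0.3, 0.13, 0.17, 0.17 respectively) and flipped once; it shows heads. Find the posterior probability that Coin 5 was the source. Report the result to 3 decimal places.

Tabulate prior·likelihood by source: [1] prior 0.23, lik 0.84, product 0.1932; [2] prior 0.3, lik 0.17, product 0.05100; [3] prior 0.13, lik 0.76, product 0.09880; [4] prior 0.17, lik 0.36, product 0.06120; [5] prior 0.17, lik 0.54, product 0.09180.
Normalizing constant = 0.49600; the posterior for Coin 5 is its product over the sum, 0.09180/0.49600 = 0.185.

Posterior probability ≈ 0.185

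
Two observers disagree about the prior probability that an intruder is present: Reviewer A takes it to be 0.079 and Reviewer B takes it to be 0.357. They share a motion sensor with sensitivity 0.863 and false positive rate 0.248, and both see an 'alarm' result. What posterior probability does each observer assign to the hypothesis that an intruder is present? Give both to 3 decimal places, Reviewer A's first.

Reviewer A: 0.230; Reviewer B: 0.659

P('+'|H) = 0.863, P('+'|¬H) = 0.248.
Reviewer A: numerator 0.863·0.079 = 0.068177; evidence = 0.068177+0.248·0.921 = 0.29658; posterior = 0.230.
Reviewer B: numerator 0.863·0.357 = 0.30809; evidence = 0.30809+0.248·0.643 = 0.46755; posterior = 0.659.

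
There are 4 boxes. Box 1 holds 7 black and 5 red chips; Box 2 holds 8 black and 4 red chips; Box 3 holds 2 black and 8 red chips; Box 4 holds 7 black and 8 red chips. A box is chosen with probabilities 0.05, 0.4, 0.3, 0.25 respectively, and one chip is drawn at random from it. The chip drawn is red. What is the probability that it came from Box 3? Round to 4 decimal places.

Tabulate prior·likelihood by source: [1] prior 0.05, lik 0.4167, product 0.02083; [2] prior 0.4, lik 0.3333, product 0.1333; [3] prior 0.3, lik 0.8, product 0.2400; [4] prior 0.25, lik 0.5333, product 0.1333.
Normalizing constant = 0.52750; the posterior for Box 3 is its product over the sum, 0.2400/0.52750 = 0.4550.

Posterior probability ≈ 0.4550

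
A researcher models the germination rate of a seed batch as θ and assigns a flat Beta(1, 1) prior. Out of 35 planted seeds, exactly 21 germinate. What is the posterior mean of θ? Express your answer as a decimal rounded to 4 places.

Observing 21 successes and 14 failures updates Beta(1, 1) by adding the success and failure counts to the two shape parameters: α = 1+21 = 22, β = 1+14 = 15.
Posterior mean = α/(α+β) = 22/37 = 0.5946.

Posterior mean ≈ 0.5946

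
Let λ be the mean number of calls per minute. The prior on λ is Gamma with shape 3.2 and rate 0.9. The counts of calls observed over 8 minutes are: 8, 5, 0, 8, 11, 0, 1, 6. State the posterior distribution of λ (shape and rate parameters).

Posterior: Gamma(shape=42.2, rate=8.9)

The Poisson likelihood adds the total count to the shape and the number of exposure periods to the rate. Here ∑xᵢ = 39 and n = 8, so shape 3.2→42.2 and rate 0.9→8.9.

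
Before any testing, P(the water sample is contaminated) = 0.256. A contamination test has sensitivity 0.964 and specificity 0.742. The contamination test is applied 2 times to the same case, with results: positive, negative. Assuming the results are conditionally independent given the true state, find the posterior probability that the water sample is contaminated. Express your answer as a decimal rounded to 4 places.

With H the event that the water sample is contaminated, the joint likelihood of the observed sequence is P(data|H) = 0.964·0.036 = 0.034704 and P(data|¬H) = 0.258·0.742 = 0.19144.
Bayes: P(H|data) = 0.256·0.034704 / (0.256·0.034704 + 0.744·0.19144) = 0.0088842/0.15131 = 0.0587.

Posterior P(H) ≈ 0.0587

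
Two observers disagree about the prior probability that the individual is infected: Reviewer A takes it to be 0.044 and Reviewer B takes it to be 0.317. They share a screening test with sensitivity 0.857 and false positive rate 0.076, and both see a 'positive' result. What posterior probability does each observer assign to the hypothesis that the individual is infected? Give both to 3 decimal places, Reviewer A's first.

Reviewer A: 0.342; Reviewer B: 0.840

The likelihood ratio for a 'positive' result is 0.857/0.076 = 11.276.
Reviewer A: prior odds 0.044/0.956 = 0.046025; posterior odds 0.51899; posterior probability 0.342.
Reviewer B: prior odds 0.317/0.683 = 0.46413; posterior odds 5.2337; posterior probability 0.840.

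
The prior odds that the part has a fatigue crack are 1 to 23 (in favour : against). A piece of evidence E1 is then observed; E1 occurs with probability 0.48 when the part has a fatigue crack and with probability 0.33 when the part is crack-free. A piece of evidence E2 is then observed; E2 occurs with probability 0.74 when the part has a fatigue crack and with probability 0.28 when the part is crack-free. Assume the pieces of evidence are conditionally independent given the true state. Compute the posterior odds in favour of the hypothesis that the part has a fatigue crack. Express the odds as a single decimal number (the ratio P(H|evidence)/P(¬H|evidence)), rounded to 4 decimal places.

Posterior odds ≈ 0.1671

Prior odds = 1/23 = 0.043478.
Likelihood ratio for E1 = 0.48/0.33 = 1.4545.
Likelihood ratio for E2 = 0.74/0.28 = 2.6429.
Posterior odds = prior odds × LR₁ × LR₂ = 0.16714.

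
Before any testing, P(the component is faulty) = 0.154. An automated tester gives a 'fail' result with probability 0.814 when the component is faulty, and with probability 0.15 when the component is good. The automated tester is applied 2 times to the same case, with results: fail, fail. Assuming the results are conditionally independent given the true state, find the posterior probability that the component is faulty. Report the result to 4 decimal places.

With H the event that the component is faulty, the joint likelihood of the observed sequence is P(data|H) = 0.814·0.814 = 0.66260 and P(data|¬H) = 0.15·0.15 = 0.022500.
Bayes: P(H|data) = 0.154·0.66260 / (0.154·0.66260 + 0.846·0.022500) = 0.10204/0.12107 = 0.8428.

Posterior P(H) ≈ 0.8428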